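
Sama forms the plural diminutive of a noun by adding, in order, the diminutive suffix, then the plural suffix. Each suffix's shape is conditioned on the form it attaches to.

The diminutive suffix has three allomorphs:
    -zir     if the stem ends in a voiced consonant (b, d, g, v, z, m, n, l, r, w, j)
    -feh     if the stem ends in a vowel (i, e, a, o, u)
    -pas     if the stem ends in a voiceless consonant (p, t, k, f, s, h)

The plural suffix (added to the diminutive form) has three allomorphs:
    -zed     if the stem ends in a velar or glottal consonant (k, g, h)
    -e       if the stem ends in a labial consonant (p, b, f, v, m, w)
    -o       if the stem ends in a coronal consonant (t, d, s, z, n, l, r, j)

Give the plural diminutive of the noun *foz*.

*foz*: final sound = /z/, a voiced consonant → -zir → *fozzir*.
The diminutive form *fozzir* — final consonant /r/ (coronal) → -o → *fozziro*.

fozziro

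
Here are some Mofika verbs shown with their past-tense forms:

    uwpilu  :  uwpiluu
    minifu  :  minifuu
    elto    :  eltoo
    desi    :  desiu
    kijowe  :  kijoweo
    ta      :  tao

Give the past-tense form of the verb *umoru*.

umoruu

Looking at the last vowel of each stem: -u when the last vowel of the stem is a high vowel (*uwpilu*, *minifu*, *desi*); -o when the last vowel of the stem is a non-high vowel (*elto*, *kijowe*, *ta*).
*umoru* — last vowel /u/ (a high vowel) → -u → *umoruu*.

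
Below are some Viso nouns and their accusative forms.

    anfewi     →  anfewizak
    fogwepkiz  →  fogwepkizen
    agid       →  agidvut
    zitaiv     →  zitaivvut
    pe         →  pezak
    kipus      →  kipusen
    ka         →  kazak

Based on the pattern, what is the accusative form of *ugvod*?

ugvodvut

The alternation tracks the final sound of the stem — -en when the stem ends in a sibilant (*fogwepkiz*, *kipus*); -vut when the stem ends in a non-sibilant consonant (*agid*, *zitaiv*); -zak when the stem ends in a vowel (*anfewi*, *pe*, *ka*).
The final sound of *ugvod* is /d/, which is a non-sibilant consonant, so the suffix is -vut, giving *ugvodvut*.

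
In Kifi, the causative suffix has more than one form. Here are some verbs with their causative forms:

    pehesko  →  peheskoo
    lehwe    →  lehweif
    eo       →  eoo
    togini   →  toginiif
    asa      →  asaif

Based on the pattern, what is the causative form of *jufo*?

The pattern is rounding harmony: -o when the last vowel of the stem is a rounded vowel (*pehesko*, *eo*); -if when the last vowel of the stem is an unrounded vowel (*lehwe*, *togini*, *asa*).
The last vowel of *jufo* is /o/, which is a rounded vowel, so the suffix is -o, giving *jufoo*.

jufoo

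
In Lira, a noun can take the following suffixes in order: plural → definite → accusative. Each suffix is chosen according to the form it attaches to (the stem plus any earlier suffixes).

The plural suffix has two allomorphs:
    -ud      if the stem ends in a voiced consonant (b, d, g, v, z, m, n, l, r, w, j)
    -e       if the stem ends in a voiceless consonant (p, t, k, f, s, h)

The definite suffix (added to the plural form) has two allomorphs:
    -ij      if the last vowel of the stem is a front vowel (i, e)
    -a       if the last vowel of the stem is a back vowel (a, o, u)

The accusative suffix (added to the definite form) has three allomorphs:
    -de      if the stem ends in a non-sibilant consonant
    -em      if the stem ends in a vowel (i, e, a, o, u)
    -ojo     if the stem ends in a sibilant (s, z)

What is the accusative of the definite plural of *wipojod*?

wipojodudaem

*wipojod* — final consonant /d/ (voiced) → -ud → *wipojodud*.
The plural form *wipojodud* — last vowel /u/ (a back vowel) → -a → *wipojoduda*.
Since the final sound of the definite form *wipojoduda* is /a/ (a vowel), it takes -em, giving *wipojodudaem*.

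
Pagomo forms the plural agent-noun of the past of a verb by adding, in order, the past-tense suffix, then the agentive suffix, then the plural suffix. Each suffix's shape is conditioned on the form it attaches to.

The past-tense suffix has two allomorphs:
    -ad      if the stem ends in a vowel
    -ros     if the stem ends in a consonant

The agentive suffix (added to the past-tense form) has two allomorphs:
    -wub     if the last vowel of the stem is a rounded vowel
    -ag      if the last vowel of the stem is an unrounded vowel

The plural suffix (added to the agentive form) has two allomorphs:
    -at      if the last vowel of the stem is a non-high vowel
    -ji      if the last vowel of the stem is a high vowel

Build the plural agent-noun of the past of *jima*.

The final sound of *jima* is /a/, which is a vowel, so the past-tense suffix is -ad, giving *jimaad*.
The past-tense form *jimaad* — last vowel /a/ (an unrounded vowel) → -ag → *jimaadag*.
The agentive form *jimaadag* — last vowel /a/ (a non-high vowel) → -at → *jimaadagat*.

jimaadagat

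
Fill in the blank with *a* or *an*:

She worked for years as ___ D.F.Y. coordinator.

a

The indefinite article is chosen by the initial *sound* of the following word, not its spelling.
The initialism *D.F.Y.* is read letter by letter; the first letter, D, is pronounced /diː/, which begins with a consonant sound.
So the article is *a*: She worked for years as a D.F.Y. coordinator.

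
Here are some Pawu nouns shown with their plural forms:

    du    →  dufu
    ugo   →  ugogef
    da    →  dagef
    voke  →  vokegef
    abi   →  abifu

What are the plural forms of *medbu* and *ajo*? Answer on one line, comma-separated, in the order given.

medbufu, ajogef

Looking at the last vowel of each stem: -fu when the last vowel of the stem is a high vowel (*du*, *abi*); -gef when the last vowel of the stem is a non-high vowel (*ugo*, *da*, *voke*).
*medbu*: last vowel = /u/, a high vowel → -fu → *medbufu*.
*ajo* — last vowel /o/ (a non-high vowel) → -gef → *ajogef*.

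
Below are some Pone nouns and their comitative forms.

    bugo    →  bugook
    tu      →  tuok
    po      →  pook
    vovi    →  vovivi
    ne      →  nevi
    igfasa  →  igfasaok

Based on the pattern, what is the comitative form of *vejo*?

vejook

The suffix is conditioned by the last vowel: -vi when the last vowel of the stem is a front vowel (*vovi*, *ne*); -ok when the last vowel of the stem is a back vowel (*bugo*, *tu*, *po*, *igfasa*).
Since the last vowel of *vejo* is /o/ (a back vowel), it takes -ok, giving *vejook*.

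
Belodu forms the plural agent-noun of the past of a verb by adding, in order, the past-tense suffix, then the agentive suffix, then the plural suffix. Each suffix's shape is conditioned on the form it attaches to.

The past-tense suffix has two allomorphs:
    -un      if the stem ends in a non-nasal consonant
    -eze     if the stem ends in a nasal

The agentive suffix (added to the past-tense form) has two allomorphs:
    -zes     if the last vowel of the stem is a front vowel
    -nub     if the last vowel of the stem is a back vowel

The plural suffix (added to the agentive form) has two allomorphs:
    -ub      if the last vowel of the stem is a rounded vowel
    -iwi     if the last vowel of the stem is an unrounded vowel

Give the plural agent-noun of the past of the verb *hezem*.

hezemezezesiwi

*hezem*: final consonant = /m/, a nasal → -eze → *hezemeze*.
The last vowel of the past-tense form *hezemeze* is /e/, which is a front vowel, so the agentive suffix is -zes, giving *hezemezezes*.
The last vowel of the agentive form *hezemezezes* is /e/, which is an unrounded vowel, so the plural suffix is -iwi, giving *hezemezezesiwi*.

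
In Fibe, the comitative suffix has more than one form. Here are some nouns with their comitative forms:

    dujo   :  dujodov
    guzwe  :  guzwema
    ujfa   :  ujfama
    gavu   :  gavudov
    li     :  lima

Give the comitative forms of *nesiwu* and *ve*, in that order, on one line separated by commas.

The pattern is rounding harmony: -dov when the last vowel of the stem is a rounded vowel (*dujo*, *gavu*); -ma when the last vowel of the stem is an unrounded vowel (*guzwe*, *ujfa*, *li*).
The last vowel of *nesiwu* is /u/, which is a rounded vowel, so the suffix is -dov, giving *nesiwudov*.
The last vowel of *ve* is /e/, which is an unrounded vowel, so the suffix is -ma, giving *vema*.

nesiwudov, vema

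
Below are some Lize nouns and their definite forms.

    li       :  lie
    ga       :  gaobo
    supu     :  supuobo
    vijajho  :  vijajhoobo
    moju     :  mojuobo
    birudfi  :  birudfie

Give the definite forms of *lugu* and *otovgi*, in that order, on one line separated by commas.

luguobo, otovgie

The suffix is conditioned by the last vowel: -e when the last vowel of the stem is a front vowel (*li*, *birudfi*); -obo when the last vowel of the stem is a back vowel (*ga*, *supu*, *vijajho*, *moju*).
The last vowel of *lugu* is /u/, which is a back vowel, so the suffix is -obo, giving *luguobo*.
The last vowel of *otovgi* is /i/, which is a front vowel, so the suffix is -e, giving *otovgie*.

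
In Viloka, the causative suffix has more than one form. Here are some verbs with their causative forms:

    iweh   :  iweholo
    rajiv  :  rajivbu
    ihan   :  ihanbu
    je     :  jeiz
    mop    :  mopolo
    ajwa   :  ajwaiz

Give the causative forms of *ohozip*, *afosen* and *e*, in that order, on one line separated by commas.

ohozipolo, afosenbu, eiz

The pattern is voicing of the final sound: -olo when the stem ends in a voiceless consonant (*iweh*, *mop*); -bu when the stem ends in a voiced consonant (*rajiv*, *ihan*); -iz when the stem ends in a vowel (*je*, *ajwa*).
*ohozip*: final sound = /p/, a voiceless consonant → -olo → *ohozipolo*.
The final sound of *afosen* is /n/, which is a voiced consonant, so the suffix is -bu, giving *afosenbu*.
*e*: final sound = /e/, a vowel → -iz → *eiz*.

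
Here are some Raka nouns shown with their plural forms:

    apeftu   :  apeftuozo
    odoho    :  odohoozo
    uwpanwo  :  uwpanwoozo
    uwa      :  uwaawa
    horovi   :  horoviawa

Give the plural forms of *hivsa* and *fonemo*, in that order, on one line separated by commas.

hivsaawa, fonemoozo

The alternation tracks the last vowel of the stem — -ozo when the last vowel of the stem is a rounded vowel (*apeftu*, *odoho*, *uwpanwo*); -awa when the last vowel of the stem is an unrounded vowel (*uwa*, *horovi*).
The last vowel of *hivsa* is /a/, which is an unrounded vowel, so the suffix is -awa, giving *hivsaawa*.
*fonemo*: last vowel = /o/, a rounded vowel → -ozo → *fonemoozo*.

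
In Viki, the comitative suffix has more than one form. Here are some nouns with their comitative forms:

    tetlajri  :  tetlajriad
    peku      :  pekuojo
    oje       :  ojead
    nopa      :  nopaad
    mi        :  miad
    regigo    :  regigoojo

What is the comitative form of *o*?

oojo

Looking at the last vowel of each stem: -ojo when the last vowel of the stem is a rounded vowel (*peku*, *regigo*); -ad when the last vowel of the stem is an unrounded vowel (*tetlajri*, *oje*, *nopa*, *mi*).
The last vowel of *o* is /o/, which is a rounded vowel, so the suffix is -ojo, giving *oojo*.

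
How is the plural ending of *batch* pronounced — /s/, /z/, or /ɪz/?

The stem *batch* ends in a sibilant (/s, z, ʃ, ʒ, tʃ, dʒ/).
The plural suffix surfaces as /ɪz/ after sibilants, /s/ after other voiceless consonants, and /z/ after other voiced sounds.
So the plural -s on *batch* is pronounced /ɪz/.

/ɪz/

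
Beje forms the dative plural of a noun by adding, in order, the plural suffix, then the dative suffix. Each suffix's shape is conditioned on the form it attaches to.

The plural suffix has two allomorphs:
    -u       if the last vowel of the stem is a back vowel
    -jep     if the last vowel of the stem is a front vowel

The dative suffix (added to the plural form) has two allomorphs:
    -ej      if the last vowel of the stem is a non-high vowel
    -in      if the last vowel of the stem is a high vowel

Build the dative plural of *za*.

Since the last vowel of *za* is /a/ (a back vowel), it takes -u, giving *zau*.
The plural form *zau* — last vowel /u/ (a high vowel) → -in → *zauin*.

zauin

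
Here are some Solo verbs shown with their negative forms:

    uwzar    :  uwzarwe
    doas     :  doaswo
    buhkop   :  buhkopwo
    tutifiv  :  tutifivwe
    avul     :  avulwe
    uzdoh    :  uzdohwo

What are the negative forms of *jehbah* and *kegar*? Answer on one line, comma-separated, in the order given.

The suffix is conditioned by the final consonant: -wo when the stem ends in a voiceless consonant (*doas*, *buhkop*, *uzdoh*); -we when the stem ends in a voiced consonant (*uwzar*, *tutifiv*, *avul*).
*jehbah*: final consonant = /h/, voiceless → -wo → *jehbahwo*.
The final consonant of *kegar* is /r/, which is voiced, so the suffix is -we, giving *kegarwe*.

jehbahwo, kegarwe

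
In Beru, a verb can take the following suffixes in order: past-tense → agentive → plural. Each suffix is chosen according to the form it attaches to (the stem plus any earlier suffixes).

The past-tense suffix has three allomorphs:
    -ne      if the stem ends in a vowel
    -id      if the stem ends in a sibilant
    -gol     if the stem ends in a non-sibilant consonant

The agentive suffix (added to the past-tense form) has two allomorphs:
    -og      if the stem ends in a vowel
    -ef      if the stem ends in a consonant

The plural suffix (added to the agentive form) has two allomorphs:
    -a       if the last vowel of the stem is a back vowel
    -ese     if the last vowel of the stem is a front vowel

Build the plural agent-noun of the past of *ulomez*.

*ulomez* — final sound /z/ (a sibilant) → -id → *ulomezid*.
The final sound of the past-tense form *ulomezid* is /d/, which is a consonant, so the agentive suffix is -ef, giving *ulomezidef*.
The agentive form *ulomezidef*: last vowel = /e/, a front vowel → -ese → *ulomezidefese*.

ulomezidefese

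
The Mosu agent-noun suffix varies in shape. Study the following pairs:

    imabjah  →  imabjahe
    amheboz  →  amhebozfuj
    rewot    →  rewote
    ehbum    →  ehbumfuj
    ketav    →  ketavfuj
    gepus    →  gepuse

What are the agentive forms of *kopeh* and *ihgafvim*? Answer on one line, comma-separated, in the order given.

kopehe, ihgafvimfuj

The pattern is voicing of the final consonant: -e when the stem ends in a voiceless consonant (*imabjah*, *rewot*, *gepus*); -fuj when the stem ends in a voiced consonant (*amheboz*, *ehbum*, *ketav*).
*kopeh*: final consonant = /h/, voiceless → -e → *kopehe*.
The final consonant of *ihgafvim* is /m/, which is voiced, so the suffix is -fuj, giving *ihgafvimfuj*.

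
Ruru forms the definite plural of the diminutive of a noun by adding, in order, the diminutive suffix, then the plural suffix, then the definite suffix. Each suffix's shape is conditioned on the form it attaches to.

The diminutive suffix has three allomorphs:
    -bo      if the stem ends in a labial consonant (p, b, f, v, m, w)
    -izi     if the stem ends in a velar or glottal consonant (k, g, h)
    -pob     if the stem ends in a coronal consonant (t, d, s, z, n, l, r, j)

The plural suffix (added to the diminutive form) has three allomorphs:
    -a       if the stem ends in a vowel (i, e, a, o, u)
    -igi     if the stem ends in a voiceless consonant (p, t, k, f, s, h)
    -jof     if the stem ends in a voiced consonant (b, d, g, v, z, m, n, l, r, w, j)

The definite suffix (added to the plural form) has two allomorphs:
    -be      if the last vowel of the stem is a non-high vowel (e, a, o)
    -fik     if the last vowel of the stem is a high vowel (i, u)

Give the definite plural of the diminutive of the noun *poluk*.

polukiziabe

*poluk*: final consonant = /k/, velar/glottal → -izi → *polukizi*.
Since the final sound of the diminutive form *polukizi* is /i/ (a vowel), it takes -a, giving *polukizia*.
Since the last vowel of the plural form *polukizia* is /a/ (a non-high vowel), it takes -be, giving *polukiziabe*.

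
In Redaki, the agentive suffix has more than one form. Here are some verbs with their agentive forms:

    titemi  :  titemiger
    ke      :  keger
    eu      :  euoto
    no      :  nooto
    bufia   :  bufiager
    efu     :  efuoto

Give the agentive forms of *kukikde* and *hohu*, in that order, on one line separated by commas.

The alternation tracks the last vowel of the stem — -oto when the last vowel of the stem is a rounded vowel (*eu*, *no*, *efu*); -ger when the last vowel of the stem is an unrounded vowel (*titemi*, *ke*, *bufia*).
The last vowel of *kukikde* is /e/, which is an unrounded vowel, so the suffix is -ger, giving *kukikdeger*.
*hohu* — last vowel /u/ (a rounded vowel) → -oto → *hohuoto*.

kukikdeger, hohuoto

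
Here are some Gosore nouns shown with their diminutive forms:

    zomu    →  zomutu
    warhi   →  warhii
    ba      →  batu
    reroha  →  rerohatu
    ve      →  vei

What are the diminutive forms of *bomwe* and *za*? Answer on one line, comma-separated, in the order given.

bomwei, zatu

The pattern is front/back vowel harmony: -i when the last vowel of the stem is a front vowel (*warhi*, *ve*); -tu when the last vowel of the stem is a back vowel (*zomu*, *ba*, *reroha*).
Since the last vowel of *bomwe* is /e/ (a front vowel), it takes -i, giving *bomwei*.
The last vowel of *za* is /a/, which is a back vowel, so the suffix is -tu, giving *zatu*.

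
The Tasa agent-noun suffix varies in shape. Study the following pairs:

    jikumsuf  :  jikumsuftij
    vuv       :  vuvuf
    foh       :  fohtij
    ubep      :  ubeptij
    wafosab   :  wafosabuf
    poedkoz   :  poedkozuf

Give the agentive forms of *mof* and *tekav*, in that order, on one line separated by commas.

The alternation tracks the final consonant of the stem — -tij when the stem ends in a voiceless consonant (*jikumsuf*, *foh*, *ubep*); -uf when the stem ends in a voiced consonant (*vuv*, *wafosab*, *poedkoz*).
*mof* — final consonant /f/ (voiceless) → -tij → *moftij*.
The final consonant of *tekav* is /v/, which is voiced, so the suffix is -uf, giving *tekavuf*.

moftij, tekavuf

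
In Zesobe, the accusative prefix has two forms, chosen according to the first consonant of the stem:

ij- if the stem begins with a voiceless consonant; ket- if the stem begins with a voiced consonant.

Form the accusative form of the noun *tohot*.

*tohot*: first consonant = /t/, voiceless → ij- → *ijtohot*.

ijtohot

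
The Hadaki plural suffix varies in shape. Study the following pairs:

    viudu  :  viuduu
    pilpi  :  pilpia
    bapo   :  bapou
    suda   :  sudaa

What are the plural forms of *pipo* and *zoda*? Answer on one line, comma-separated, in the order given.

pipou, zodaa

The pattern is rounding harmony: -u when the last vowel of the stem is a rounded vowel (*viudu*, *bapo*); -a when the last vowel of the stem is an unrounded vowel (*pilpi*, *suda*).
*pipo* — last vowel /o/ (a rounded vowel) → -u → *pipou*.
The last vowel of *zoda* is /a/, which is an unrounded vowel, so the suffix is -a, giving *zodaa*.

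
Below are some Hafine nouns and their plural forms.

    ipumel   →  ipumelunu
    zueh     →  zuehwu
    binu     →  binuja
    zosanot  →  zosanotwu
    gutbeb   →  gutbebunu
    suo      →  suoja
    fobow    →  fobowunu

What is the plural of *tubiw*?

Looking at the final sound of each stem: -wu when the stem ends in a voiceless consonant (*zueh*, *zosanot*); -unu when the stem ends in a voiced consonant (*ipumel*, *gutbeb*, *fobow*); -ja when the stem ends in a vowel (*binu*, *suo*).
*tubiw* — final sound /w/ (a voiced consonant) → -unu → *tubiwunu*.

tubiwunu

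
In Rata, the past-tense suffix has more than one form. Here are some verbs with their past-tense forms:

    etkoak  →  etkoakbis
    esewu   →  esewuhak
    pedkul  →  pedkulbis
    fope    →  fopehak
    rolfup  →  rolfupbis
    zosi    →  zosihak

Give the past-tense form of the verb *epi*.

epihak

Looking at the final sound of each stem: -bis when the stem ends in a consonant (*etkoak*, *pedkul*, *rolfup*); -hak when the stem ends in a vowel (*esewu*, *fope*, *zosi*).
*epi*: final sound = /i/, a vowel → -hak → *epihak*.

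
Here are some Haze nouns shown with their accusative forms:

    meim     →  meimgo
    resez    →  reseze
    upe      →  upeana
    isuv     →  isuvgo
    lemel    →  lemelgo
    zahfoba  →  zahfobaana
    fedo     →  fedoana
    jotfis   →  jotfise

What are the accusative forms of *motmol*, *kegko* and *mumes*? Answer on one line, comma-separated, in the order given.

motmolgo, kegkoana, mumese

Looking at the final sound of each stem: -e when the stem ends in a sibilant (*resez*, *jotfis*); -go when the stem ends in a non-sibilant consonant (*meim*, *isuv*, *lemel*); -ana when the stem ends in a vowel (*upe*, *zahfoba*, *fedo*).
Since the final sound of *motmol* is /l/ (a non-sibilant consonant), it takes -go, giving *motmolgo*.
*kegko*: final sound = /o/, a vowel → -ana → *kegkoana*.
*mumes* — final sound /s/ (a sibilant) → -e → *mumese*.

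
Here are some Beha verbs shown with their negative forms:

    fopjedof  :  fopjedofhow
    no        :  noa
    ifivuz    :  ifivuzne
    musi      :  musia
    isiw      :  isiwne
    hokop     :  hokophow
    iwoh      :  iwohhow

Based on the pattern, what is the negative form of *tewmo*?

Looking at the final sound of each stem: -how when the stem ends in a voiceless consonant (*fopjedof*, *hokop*, *iwoh*); -ne when the stem ends in a voiced consonant (*ifivuz*, *isiw*); -a when the stem ends in a vowel (*no*, *musi*).
*tewmo* — final sound /o/ (a vowel) → -a → *tewmoa*.

tewmoa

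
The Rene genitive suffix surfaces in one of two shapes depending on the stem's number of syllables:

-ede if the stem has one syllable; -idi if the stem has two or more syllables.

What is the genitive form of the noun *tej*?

tejede

With one syllable, *tej* takes -ede → *tejede*.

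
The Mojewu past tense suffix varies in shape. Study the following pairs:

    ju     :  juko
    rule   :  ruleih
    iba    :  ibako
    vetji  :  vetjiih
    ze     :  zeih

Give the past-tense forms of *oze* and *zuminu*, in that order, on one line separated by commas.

Looking at the last vowel of each stem: -ih when the last vowel of the stem is a front vowel (*rule*, *vetji*, *ze*); -ko when the last vowel of the stem is a back vowel (*ju*, *iba*).
*oze*: last vowel = /e/, a front vowel → -ih → *ozeih*.
Since the last vowel of *zuminu* is /u/ (a back vowel), it takes -ko, giving *zuminuko*.

ozeih, zuminuko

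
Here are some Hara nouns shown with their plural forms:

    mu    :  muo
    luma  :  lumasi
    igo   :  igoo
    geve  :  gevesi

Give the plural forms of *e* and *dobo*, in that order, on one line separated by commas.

esi, doboo

Looking at the last vowel of each stem: -o when the last vowel of the stem is a rounded vowel (*mu*, *igo*); -si when the last vowel of the stem is an unrounded vowel (*luma*, *geve*).
*e* — last vowel /e/ (an unrounded vowel) → -si → *esi*.
*dobo* — last vowel /o/ (a rounded vowel) → -o → *doboo*.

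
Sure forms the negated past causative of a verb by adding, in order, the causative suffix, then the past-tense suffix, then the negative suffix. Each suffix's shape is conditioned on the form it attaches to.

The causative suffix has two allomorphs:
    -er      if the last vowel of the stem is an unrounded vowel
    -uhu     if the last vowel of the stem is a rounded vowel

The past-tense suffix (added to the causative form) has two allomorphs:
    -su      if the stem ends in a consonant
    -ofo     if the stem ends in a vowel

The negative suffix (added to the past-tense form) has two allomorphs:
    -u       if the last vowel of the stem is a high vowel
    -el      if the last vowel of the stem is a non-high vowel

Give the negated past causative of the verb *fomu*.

fomuuhuofoel

*fomu*: last vowel = /u/, a rounded vowel → -uhu → *fomuuhu*.
The causative form *fomuuhu* — final sound /u/ (a vowel) → -ofo → *fomuuhuofo*.
The past-tense form *fomuuhuofo* — last vowel /o/ (a non-high vowel) → -el → *fomuuhuofoel*.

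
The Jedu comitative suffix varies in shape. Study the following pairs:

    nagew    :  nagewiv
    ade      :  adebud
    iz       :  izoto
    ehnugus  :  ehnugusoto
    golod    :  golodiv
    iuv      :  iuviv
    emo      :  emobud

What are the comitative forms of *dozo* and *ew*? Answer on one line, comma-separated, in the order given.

dozobud, ewiv

Looking at the final sound of each stem: -oto when the stem ends in a sibilant (*iz*, *ehnugus*); -iv when the stem ends in a non-sibilant consonant (*nagew*, *golod*, *iuv*); -bud when the stem ends in a vowel (*ade*, *emo*).
The final sound of *dozo* is /o/, which is a vowel, so the suffix is -bud, giving *dozobud*.
*ew* — final sound /w/ (a non-sibilant consonant) → -iv → *ewiv*.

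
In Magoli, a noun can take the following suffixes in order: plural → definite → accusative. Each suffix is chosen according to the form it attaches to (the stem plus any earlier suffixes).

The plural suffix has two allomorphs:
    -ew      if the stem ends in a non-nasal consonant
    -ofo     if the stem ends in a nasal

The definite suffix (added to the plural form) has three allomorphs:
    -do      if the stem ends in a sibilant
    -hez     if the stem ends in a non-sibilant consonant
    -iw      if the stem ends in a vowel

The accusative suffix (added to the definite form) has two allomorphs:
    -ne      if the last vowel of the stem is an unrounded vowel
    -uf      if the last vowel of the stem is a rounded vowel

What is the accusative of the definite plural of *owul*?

owulewhezne

The final consonant of *owul* is /l/, which is non-nasal, so the plural suffix is -ew, giving *owulew*.
The plural form *owulew* — final sound /w/ (a non-sibilant consonant) → -hez → *owulewhez*.
The last vowel of the definite form *owulewhez* is /e/, which is an unrounded vowel, so the accusative suffix is -ne, giving *owulewhezne*.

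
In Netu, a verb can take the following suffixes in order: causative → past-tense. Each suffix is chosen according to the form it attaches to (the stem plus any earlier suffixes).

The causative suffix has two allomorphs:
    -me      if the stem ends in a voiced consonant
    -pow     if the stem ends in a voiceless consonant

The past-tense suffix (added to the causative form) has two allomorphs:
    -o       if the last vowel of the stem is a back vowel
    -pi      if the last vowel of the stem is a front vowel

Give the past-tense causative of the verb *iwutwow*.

*iwutwow*: final consonant = /w/, voiced → -me → *iwutwowme*.
Since the last vowel of the causative form *iwutwowme* is /e/ (a front vowel), it takes -pi, giving *iwutwowmepi*.

iwutwowmepi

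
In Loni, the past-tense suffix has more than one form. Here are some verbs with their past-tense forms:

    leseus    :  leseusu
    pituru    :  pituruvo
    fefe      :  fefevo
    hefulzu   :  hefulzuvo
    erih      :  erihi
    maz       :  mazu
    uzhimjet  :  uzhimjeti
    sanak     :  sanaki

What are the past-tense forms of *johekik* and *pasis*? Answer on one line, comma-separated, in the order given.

johekiki, pasisu

The pattern is sibilance of the final sound: -u when the stem ends in a sibilant (*leseus*, *maz*); -i when the stem ends in a non-sibilant consonant (*erih*, *uzhimjet*, *sanak*); -vo when the stem ends in a vowel (*pituru*, *fefe*, *hefulzu*).
*johekik* — final sound /k/ (a non-sibilant consonant) → -i → *johekiki*.
The final sound of *pasis* is /s/, which is a sibilant, so the suffix is -u, giving *pasisu*.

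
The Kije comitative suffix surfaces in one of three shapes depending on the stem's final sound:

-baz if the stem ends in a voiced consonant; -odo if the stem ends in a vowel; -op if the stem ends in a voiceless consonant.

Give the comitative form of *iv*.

The final sound of *iv* is /v/, which is a voiced consonant, so the suffix is -baz, giving *ivbaz*.

ivbaz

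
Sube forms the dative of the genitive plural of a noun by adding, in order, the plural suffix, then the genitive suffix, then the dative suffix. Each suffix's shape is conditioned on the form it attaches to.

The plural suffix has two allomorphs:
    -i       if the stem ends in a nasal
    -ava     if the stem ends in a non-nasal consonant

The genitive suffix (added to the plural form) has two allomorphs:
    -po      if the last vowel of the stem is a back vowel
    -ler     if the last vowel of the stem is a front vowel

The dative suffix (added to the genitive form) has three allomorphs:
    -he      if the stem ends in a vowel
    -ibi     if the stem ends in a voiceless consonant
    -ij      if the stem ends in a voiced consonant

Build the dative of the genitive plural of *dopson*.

The final consonant of *dopson* is /n/, which is a nasal, so the plural suffix is -i, giving *dopsoni*.
Since the last vowel of the plural form *dopsoni* is /i/ (a front vowel), it takes -ler, giving *dopsoniler*.
The final sound of the genitive form *dopsoniler* is /r/, which is a voiced consonant, so the dative suffix is -ij, giving *dopsonilerij*.

dopsonilerij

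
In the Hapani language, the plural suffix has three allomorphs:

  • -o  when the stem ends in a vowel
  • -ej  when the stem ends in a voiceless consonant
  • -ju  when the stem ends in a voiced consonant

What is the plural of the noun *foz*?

The final sound of *foz* is /z/, which is a voiced consonant, so the suffix is -ju, giving *fozju*.

fozju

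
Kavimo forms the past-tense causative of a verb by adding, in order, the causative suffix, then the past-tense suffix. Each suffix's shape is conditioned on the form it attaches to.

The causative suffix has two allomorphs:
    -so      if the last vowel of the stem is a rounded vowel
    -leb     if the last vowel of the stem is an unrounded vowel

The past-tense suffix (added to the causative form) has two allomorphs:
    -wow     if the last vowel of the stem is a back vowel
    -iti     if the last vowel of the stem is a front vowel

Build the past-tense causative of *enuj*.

enujsowow

*enuj*: last vowel = /u/, a rounded vowel → -so → *enujso*.
The last vowel of the causative form *enujso* is /o/, which is a back vowel, so the past-tense suffix is -wow, giving *enujsowow*.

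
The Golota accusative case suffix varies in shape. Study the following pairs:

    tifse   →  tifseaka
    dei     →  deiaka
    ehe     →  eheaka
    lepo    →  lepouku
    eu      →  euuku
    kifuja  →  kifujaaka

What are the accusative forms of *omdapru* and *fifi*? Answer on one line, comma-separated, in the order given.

omdapruuku, fifiaka

Looking at the last vowel of each stem: -uku when the last vowel of the stem is a rounded vowel (*lepo*, *eu*); -aka when the last vowel of the stem is an unrounded vowel (*tifse*, *dei*, *ehe*, *kifuja*).
*omdapru*: last vowel = /u/, a rounded vowel → -uku → *omdapruuku*.
The last vowel of *fifi* is /i/, which is an unrounded vowel, so the suffix is -aka, giving *fifiaka*.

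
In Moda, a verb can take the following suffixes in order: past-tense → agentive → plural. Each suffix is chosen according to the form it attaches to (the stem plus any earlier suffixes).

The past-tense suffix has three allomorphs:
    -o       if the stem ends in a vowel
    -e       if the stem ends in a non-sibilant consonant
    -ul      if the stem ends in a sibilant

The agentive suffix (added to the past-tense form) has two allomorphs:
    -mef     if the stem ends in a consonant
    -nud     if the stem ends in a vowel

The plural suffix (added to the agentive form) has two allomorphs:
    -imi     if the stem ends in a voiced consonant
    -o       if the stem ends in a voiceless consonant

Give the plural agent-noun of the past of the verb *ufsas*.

*ufsas*: final sound = /s/, a sibilant → -ul → *ufsasul*.
Since the final sound of the past-tense form *ufsasul* is /l/ (a consonant), it takes -mef, giving *ufsasulmef*.
Since the final consonant of the agentive form *ufsasulmef* is /f/ (voiceless), it takes -o, giving *ufsasulmefo*.

ufsasulmefo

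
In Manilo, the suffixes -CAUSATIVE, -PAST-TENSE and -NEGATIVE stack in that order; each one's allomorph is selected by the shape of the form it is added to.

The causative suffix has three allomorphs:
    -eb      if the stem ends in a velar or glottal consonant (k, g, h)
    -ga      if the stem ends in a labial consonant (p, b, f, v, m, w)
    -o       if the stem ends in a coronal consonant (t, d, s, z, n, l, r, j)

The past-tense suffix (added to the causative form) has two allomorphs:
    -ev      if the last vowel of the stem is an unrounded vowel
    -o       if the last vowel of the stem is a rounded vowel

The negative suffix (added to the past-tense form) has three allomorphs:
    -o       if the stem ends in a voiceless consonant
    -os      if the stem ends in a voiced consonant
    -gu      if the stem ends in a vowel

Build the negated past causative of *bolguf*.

bolgufgaevos

*bolguf*: final consonant = /f/, labial → -ga → *bolgufga*.
The causative form *bolgufga*: last vowel = /a/, an unrounded vowel → -ev → *bolgufgaev*.
The final sound of the past-tense form *bolgufgaev* is /v/, which is a voiced consonant, so the negative suffix is -os, giving *bolgufgaevos*.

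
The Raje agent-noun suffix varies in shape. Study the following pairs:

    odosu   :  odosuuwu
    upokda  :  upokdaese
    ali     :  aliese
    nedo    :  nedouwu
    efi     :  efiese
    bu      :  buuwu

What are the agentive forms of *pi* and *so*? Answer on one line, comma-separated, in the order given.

piese, souwu

The pattern is rounding harmony: -uwu when the last vowel of the stem is a rounded vowel (*odosu*, *nedo*, *bu*); -ese when the last vowel of the stem is an unrounded vowel (*upokda*, *ali*, *efi*).
*pi* — last vowel /i/ (an unrounded vowel) → -ese → *piese*.
*so*: last vowel = /o/, a rounded vowel → -uwu → *souwu*.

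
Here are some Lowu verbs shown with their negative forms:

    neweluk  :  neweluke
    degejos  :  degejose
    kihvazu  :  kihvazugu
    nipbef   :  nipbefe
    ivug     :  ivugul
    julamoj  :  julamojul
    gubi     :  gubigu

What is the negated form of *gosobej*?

The alternation tracks the final sound of the stem — -e when the stem ends in a voiceless consonant (*neweluk*, *degejos*, *nipbef*); -ul when the stem ends in a voiced consonant (*ivug*, *julamoj*); -gu when the stem ends in a vowel (*kihvazu*, *gubi*).
The final sound of *gosobej* is /j/, which is a voiced consonant, so the suffix is -ul, giving *gosobejul*.

gosobejul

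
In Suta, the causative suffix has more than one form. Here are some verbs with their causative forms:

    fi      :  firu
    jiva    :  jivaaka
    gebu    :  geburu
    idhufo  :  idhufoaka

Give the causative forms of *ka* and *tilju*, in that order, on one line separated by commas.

kaaka, tiljuru

The alternation tracks the last vowel of the stem — -ru when the last vowel of the stem is a high vowel (*fi*, *gebu*); -aka when the last vowel of the stem is a non-high vowel (*jiva*, *idhufo*).
Since the last vowel of *ka* is /a/ (a non-high vowel), it takes -aka, giving *kaaka*.
The last vowel of *tilju* is /u/, which is a high vowel, so the suffix is -ru, giving *tiljuru*.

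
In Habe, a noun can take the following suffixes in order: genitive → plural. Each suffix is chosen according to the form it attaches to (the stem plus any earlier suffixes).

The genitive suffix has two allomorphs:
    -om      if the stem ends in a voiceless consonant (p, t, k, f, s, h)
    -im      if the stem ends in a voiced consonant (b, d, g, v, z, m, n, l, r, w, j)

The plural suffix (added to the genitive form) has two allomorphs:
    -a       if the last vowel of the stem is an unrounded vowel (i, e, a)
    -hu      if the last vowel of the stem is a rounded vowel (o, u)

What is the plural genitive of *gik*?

gikomhu

*gik*: final consonant = /k/, voiceless → -om → *gikom*.
The last vowel of the genitive form *gikom* is /o/, which is a rounded vowel, so the plural suffix is -hu, giving *gikomhu*.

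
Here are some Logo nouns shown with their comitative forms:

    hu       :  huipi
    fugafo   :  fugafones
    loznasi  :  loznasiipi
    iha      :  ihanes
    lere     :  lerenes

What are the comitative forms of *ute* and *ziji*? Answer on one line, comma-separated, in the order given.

utenes, zijiipi

The pattern is height harmony: -ipi when the last vowel of the stem is a high vowel (*hu*, *loznasi*); -nes when the last vowel of the stem is a non-high vowel (*fugafo*, *iha*, *lere*).
*ute* — last vowel /e/ (a non-high vowel) → -nes → *utenes*.
*ziji*: last vowel = /i/, a high vowel → -ipi → *zijiipi*.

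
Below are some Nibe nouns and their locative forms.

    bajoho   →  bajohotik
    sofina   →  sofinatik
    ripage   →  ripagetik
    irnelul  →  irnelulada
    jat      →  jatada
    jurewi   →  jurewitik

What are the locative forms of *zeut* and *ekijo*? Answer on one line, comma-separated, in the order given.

zeutada, ekijotik

The pattern is consonant vs. vowel: -ada when the stem ends in a consonant (*irnelul*, *jat*); -tik when the stem ends in a vowel (*bajoho*, *sofina*, *ripage*, *jurewi*).
*zeut*: final sound = /t/, a consonant → -ada → *zeutada*.
Since the final sound of *ekijo* is /o/ (a vowel), it takes -tik, giving *ekijotik*.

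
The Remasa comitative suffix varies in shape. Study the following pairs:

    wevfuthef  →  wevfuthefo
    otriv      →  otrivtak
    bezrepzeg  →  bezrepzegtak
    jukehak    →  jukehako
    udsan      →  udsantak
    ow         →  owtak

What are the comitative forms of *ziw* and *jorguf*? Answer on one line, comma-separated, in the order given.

The suffix is conditioned by the final consonant: -o when the stem ends in a voiceless consonant (*wevfuthef*, *jukehak*); -tak when the stem ends in a voiced consonant (*otriv*, *bezrepzeg*, *udsan*, *ow*).
The final consonant of *ziw* is /w/, which is voiced, so the suffix is -tak, giving *ziwtak*.
The final consonant of *jorguf* is /f/, which is voiceless, so the suffix is -o, giving *jorgufo*.

ziwtak, jorgufo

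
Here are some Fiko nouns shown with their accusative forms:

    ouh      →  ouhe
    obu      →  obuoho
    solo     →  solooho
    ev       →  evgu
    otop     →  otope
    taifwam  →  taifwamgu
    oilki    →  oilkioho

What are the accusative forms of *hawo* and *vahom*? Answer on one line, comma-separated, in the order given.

hawooho, vahomgu

The alternation tracks the final sound of the stem — -e when the stem ends in a voiceless consonant (*ouh*, *otop*); -gu when the stem ends in a voiced consonant (*ev*, *taifwam*); -oho when the stem ends in a vowel (*obu*, *solo*, *oilki*).
*hawo*: final sound = /o/, a vowel → -oho → *hawooho*.
Since the final sound of *vahom* is /m/ (a voiced consonant), it takes -gu, giving *vahomgu*.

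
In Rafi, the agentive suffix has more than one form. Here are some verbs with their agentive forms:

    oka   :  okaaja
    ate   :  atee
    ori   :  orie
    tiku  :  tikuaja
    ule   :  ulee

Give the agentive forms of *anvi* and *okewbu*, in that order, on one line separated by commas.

The alternation tracks the last vowel of the stem — -e when the last vowel of the stem is a front vowel (*ate*, *ori*, *ule*); -aja when the last vowel of the stem is a back vowel (*oka*, *tiku*).
*anvi*: last vowel = /i/, a front vowel → -e → *anvie*.
*okewbu* — last vowel /u/ (a back vowel) → -aja → *okewbuaja*.

anvie, okewbuaja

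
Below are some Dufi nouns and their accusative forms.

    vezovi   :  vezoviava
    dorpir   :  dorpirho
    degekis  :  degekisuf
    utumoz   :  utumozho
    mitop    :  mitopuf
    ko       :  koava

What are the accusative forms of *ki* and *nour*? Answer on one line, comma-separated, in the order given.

kiava, nourho

The alternation tracks the final sound of the stem — -uf when the stem ends in a voiceless consonant (*degekis*, *mitop*); -ho when the stem ends in a voiced consonant (*dorpir*, *utumoz*); -ava when the stem ends in a vowel (*vezovi*, *ko*).
The final sound of *ki* is /i/, which is a vowel, so the suffix is -ava, giving *kiava*.
Since the final sound of *nour* is /r/ (a voiced consonant), it takes -ho, giving *nourho*.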